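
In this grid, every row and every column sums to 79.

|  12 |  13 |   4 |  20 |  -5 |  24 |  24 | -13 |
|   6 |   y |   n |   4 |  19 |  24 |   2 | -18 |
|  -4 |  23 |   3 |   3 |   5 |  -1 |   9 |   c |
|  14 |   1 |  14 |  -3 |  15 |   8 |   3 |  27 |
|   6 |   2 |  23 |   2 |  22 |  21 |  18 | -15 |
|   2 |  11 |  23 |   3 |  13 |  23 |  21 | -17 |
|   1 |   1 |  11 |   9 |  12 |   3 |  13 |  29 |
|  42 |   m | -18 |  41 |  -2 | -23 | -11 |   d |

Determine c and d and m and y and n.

c = 41, d = 45, m = 5, y = 23, n = 19

Column 3: 4 + 3 + 14 + 23 + 23 + 11 − 18 = 60, so its missing entry is 79 − 60 = 19.
Row 3: -4 + 23 + 3 + 3 + 5 − 1 + 9 = 38, so its missing entry is 79 − 38 = 41.
Column 8: -13 − 18 + 41 + 27 − 15 − 17 + 29 = 34, so its missing entry is 79 − 34 = 45.
Row 8: 42 − 18 + 41 − 2 − 23 − 11 + 45 = 74, so its missing entry is 79 − 74 = 5.
Row 2: 6 + 19 + 4 + 19 + 24 + 2 − 18 = 56, so its missing entry is 79 − 56 = 23.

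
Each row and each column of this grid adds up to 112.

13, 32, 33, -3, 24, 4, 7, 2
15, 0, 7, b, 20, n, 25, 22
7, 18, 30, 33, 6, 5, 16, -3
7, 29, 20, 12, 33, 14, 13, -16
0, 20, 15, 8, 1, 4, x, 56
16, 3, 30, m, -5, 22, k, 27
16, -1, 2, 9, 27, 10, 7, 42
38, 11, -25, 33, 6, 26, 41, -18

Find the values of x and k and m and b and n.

Column 6: 4 + 5 + 14 + 4 + 22 + 10 + 26 = 85, so its missing entry is 112 − 85 = 27.
Row 5: 0 + 20 + 15 + 8 + 1 + 4 + 56 = 104, so its missing entry is 112 − 104 = 8.
Column 7: 7 + 25 + 16 + 13 + 8 + 7 + 41 = 117, so its missing entry is 112 − 117 = -5.
Row 6: 16 + 3 + 30 − 5 + 22 − 5 + 27 = 88, so its missing entry is 112 − 88 = 24.
Row 2: 15 + 0 + 7 + 20 + 27 + 25 + 22 = 116, so its missing entry is 112 − 116 = -4.

x = 8, k = -5, m = 24, b = -4, n = 27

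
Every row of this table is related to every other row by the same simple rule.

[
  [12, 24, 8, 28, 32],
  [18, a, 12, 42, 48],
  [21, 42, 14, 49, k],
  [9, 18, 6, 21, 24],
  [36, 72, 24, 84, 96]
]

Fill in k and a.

k = 56, a = 36

Each row is a constant multiple of every other row — this is a multiplication table with the headers hidden.
Row 3 is 14/8 = 7/4 times row 1, so its entry in column 5 is 32 × 7/4 = 56.
Row 2 is 12/8 = 3/2 times row 1, so its entry in column 2 is 24 × 3/2 = 36.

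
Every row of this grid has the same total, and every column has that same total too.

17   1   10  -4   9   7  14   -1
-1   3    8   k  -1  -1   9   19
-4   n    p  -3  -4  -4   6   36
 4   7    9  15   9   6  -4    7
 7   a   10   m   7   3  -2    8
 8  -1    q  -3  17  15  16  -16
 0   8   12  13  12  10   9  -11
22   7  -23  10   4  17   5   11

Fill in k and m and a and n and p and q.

k = 17, m = 8, a = 12, n = 16, p = 10, q = 17

Rows 1 and 4 both sum to 53, so that's the common total.
Row 2: -1 + 3 + 8 − 1 − 1 + 9 + 19 = 36, so its missing entry is 53 − 36 = 17.
Column 4: -4 + 17 − 3 + 15 − 3 + 13 + 10 = 45, so its missing entry is 53 − 45 = 8.
Row 5: 7 + 10 + 8 + 7 + 3 − 2 + 8 = 41, so its missing entry is 53 − 41 = 12.
Column 2: 1 + 3 + 7 + 12 − 1 + 8 + 7 = 37, so its missing entry is 53 − 37 = 16.
Row 3: -4 + 16 − 3 − 4 − 4 + 6 + 36 = 43, so its missing entry is 53 − 43 = 10.
Row 6: 8 − 1 − 3 + 17 + 15 + 16 − 16 = 36, so its missing entry is 53 − 36 = 17.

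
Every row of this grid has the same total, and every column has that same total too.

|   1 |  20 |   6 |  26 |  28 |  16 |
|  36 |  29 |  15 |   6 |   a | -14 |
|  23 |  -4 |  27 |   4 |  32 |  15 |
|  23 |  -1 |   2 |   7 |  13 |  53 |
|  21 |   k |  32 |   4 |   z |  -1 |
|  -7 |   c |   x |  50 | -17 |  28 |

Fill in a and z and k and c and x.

a = 25, z = 16, k = 25, c = 28, x = 15

Rows 1 and 3 both sum to 97, so that's the common total.
Row 2 has 36 + 29 + 15 + 6 − 14 = 72; the blank must be 97 − 72 = 25.
Column 5 has 28 + 25 + 32 + 13 − 17 = 81; the blank must be 97 − 81 = 16.
Row 5 has 21 + 32 + 4 + 16 − 1 = 72; the blank must be 97 − 72 = 25.
Column 2 has 20 + 29 − 4 − 1 + 25 = 69; the blank must be 97 − 69 = 28.
Row 6 has -7 + 28 + 50 − 17 + 28 = 82; the blank must be 97 − 82 = 15.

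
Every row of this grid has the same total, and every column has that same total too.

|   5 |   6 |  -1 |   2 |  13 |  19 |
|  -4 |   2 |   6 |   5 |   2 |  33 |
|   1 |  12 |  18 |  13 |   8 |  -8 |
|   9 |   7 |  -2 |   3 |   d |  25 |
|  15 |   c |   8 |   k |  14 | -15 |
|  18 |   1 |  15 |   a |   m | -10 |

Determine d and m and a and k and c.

Rows 1 and 2 both sum to 44, so that's the common total.
The known cells in row 4 total 42, leaving 44 − 42 = 2 for the blank.
The known cells in column 5 total 39, leaving 44 − 39 = 5 for the blank.
The known cells in row 6 total 29, leaving 44 − 29 = 15 for the blank.
The known cells in column 4 total 38, leaving 44 − 38 = 6 for the blank.
The known cells in row 5 total 28, leaving 44 − 28 = 16 for the blank.

d = 2, m = 5, a = 15, k = 6, c = 16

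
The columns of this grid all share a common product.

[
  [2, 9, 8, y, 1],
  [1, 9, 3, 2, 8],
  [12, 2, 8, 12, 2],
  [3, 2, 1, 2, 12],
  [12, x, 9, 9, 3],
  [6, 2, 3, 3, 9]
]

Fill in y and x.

y = 4, x = 8

Columns 1 and 5 each multiply to 5184, so every column has product 5184.
Column 4: 2×12×2×9×3 = 1296, so the missing entry is 5184 ÷ 1296 = 4.
Column 2: 9×9×2×2×2 = 648, so the missing entry is 5184 ÷ 648 = 8.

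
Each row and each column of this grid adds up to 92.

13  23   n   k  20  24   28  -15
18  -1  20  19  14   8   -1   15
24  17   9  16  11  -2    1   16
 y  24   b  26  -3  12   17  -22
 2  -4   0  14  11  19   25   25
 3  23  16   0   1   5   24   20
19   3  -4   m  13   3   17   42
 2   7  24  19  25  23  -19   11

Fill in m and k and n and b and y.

m = -1, k = -1, n = 0, b = 27, y = 11

The known cells in column 1 total 81, leaving 92 − 81 = 11 for the blank.
The known cells in row 4 total 65, leaving 92 − 65 = 27 for the blank.
The known cells in column 3 total 92, leaving 92 − 92 = 0 for the blank.
The known cells in row 1 total 93, leaving 92 − 93 = -1 for the blank.
The known cells in row 7 total 93, leaving 92 − 93 = -1 for the blank.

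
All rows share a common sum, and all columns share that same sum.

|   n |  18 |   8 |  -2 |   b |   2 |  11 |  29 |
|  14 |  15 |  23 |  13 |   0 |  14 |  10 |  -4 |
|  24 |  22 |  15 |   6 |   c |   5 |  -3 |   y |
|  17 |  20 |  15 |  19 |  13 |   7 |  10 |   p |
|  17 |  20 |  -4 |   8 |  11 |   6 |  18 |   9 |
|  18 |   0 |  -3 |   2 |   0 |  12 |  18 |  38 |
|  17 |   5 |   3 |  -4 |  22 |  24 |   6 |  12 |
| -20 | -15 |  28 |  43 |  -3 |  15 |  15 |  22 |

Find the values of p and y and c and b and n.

Rows 2 and 5 both sum to 85, so that's the common total.
The known cells in column 1 total 87, leaving 85 − 87 = -2 for the blank.
The known cells in row 1 total 64, leaving 85 − 64 = 21 for the blank.
The known cells in column 5 total 64, leaving 85 − 64 = 21 for the blank.
The known cells in row 3 total 90, leaving 85 − 90 = -5 for the blank.
The known cells in row 4 total 101, leaving 85 − 101 = -16 for the blank.

p = -16, y = -5, c = 21, b = 21, n = -2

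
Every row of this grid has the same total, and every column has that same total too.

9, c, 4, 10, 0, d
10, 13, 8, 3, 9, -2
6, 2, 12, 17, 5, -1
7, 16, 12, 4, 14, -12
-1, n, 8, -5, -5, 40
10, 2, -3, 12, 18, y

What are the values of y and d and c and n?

y = 2, d = 14, c = 4, n = 4

Rows 2 and 3 both sum to 41, so that's the common total.
Row 6: 10 + 2 − 3 + 12 + 18 = 39, so its missing entry is 41 − 39 = 2.
Row 5: -1 + 8 − 5 − 5 + 40 = 37, so its missing entry is 41 − 37 = 4.
Column 2: 13 + 2 + 16 + 4 + 2 = 37, so its missing entry is 41 − 37 = 4.
Row 1: 9 + 4 + 4 + 10 + 0 = 27, so its missing entry is 41 − 27 = 14.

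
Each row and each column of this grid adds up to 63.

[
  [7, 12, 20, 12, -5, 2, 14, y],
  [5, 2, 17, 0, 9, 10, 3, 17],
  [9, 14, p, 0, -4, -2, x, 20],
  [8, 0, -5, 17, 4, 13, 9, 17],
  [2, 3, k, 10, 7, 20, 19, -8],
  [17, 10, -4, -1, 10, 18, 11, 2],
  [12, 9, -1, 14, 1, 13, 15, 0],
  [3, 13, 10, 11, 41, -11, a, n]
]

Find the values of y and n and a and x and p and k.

y = 1, n = 14, a = -18, x = 10, p = 16, k = 10

Row 1 has 7 + 12 + 20 + 12 − 5 + 2 + 14 = 62; the blank must be 63 − 62 = 1.
Column 8 has 1 + 17 + 20 + 17 − 8 + 2 + 0 = 49; the blank must be 63 − 49 = 14.
Row 5 has 2 + 3 + 10 + 7 + 20 + 19 − 8 = 53; the blank must be 63 − 53 = 10.
Row 8 has 3 + 13 + 10 + 11 + 41 − 11 + 14 = 81; the blank must be 63 − 81 = -18.
Column 7 has 14 + 3 + 9 + 19 + 11 + 15 − 18 = 53; the blank must be 63 − 53 = 10.
Row 3 has 9 + 14 + 0 − 4 − 2 + 10 + 20 = 47; the blank must be 63 − 47 = 16.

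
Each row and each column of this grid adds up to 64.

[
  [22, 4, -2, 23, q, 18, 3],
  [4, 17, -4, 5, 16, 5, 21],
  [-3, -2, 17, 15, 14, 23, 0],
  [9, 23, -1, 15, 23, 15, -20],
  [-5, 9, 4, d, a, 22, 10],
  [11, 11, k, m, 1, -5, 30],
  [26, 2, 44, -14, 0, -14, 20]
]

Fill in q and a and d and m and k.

The known cells in row 1 total 68, leaving 64 − 68 = -4 for the blank.
The known cells in column 5 total 50, leaving 64 − 50 = 14 for the blank.
The known cells in row 5 total 54, leaving 64 − 54 = 10 for the blank.
The known cells in column 4 total 54, leaving 64 − 54 = 10 for the blank.
The known cells in row 6 total 58, leaving 64 − 58 = 6 for the blank.

q = -4, a = 14, d = 10, m = 10, k = 6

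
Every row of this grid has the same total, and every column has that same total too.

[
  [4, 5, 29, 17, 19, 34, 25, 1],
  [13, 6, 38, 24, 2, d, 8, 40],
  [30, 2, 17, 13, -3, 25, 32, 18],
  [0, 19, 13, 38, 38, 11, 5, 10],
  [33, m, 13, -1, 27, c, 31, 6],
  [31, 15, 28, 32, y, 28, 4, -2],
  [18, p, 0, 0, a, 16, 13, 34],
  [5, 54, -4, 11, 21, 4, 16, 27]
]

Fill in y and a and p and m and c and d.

Rows 1 and 3 both sum to 134, so that's the common total.
Row 2 has 13 + 6 + 38 + 24 + 2 + 8 + 40 = 131; the blank must be 134 − 131 = 3.
Row 6 has 31 + 15 + 28 + 32 + 28 + 4 − 2 = 136; the blank must be 134 − 136 = -2.
Column 5 has 19 + 2 − 3 + 38 + 27 − 2 + 21 = 102; the blank must be 134 − 102 = 32.
Row 7 has 18 + 0 + 0 + 32 + 16 + 13 + 34 = 113; the blank must be 134 − 113 = 21.
Column 6 has 34 + 3 + 25 + 11 + 28 + 16 + 4 = 121; the blank must be 134 − 121 = 13.
Row 5 has 33 + 13 − 1 + 27 + 13 + 31 + 6 = 122; the blank must be 134 − 122 = 12.

y = -2, a = 32, p = 21, m = 12, c = 13, d = 3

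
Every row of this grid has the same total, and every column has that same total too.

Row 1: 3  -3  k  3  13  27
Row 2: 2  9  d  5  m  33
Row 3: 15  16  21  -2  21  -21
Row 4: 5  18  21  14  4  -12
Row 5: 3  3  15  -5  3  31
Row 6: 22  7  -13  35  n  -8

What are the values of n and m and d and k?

n = 7, m = 2, d = -1, k = 7

Rows 3 and 4 both sum to 50, so that's the common total.
Row 6 has 22 + 7 − 13 + 35 − 8 = 43; the blank must be 50 − 43 = 7.
Column 5 has 13 + 21 + 4 + 3 + 7 = 48; the blank must be 50 − 48 = 2.
Row 2 has 2 + 9 + 5 + 2 + 33 = 51; the blank must be 50 − 51 = -1.
Row 1 has 3 − 3 + 3 + 13 + 27 = 43; the blank must be 50 − 43 = 7.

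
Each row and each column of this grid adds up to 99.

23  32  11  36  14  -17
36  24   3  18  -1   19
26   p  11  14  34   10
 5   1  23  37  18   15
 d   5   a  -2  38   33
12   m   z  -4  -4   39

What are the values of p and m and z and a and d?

p = 4, m = 33, z = 23, a = 28, d = -3

Column 1 has 23 + 36 + 26 + 5 + 12 = 102; the blank must be 99 − 102 = -3.
Row 3 has 26 + 11 + 14 + 34 + 10 = 95; the blank must be 99 − 95 = 4.
Column 2 has 32 + 24 + 4 + 1 + 5 = 66; the blank must be 99 − 66 = 33.
Row 5 has -3 + 5 − 2 + 38 + 33 = 71; the blank must be 99 − 71 = 28.
Row 6 has 12 + 33 − 4 − 4 + 39 = 76; the blank must be 99 − 76 = 23.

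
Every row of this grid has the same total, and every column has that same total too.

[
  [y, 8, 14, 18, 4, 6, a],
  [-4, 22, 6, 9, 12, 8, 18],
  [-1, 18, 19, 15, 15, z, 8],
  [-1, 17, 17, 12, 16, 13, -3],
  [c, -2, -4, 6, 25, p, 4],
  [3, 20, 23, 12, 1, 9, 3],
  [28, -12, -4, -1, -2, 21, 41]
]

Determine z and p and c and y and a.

z = -3, p = 17, c = 25, y = 21, a = 0

Rows 2 and 4 both sum to 71, so that's the common total.
The known cells in column 7 total 71, leaving 71 − 71 = 0 for the blank.
The known cells in row 1 total 50, leaving 71 − 50 = 21 for the blank.
The known cells in column 1 total 46, leaving 71 − 46 = 25 for the blank.
The known cells in row 5 total 54, leaving 71 − 54 = 17 for the blank.
The known cells in row 3 total 74, leaving 71 − 74 = -3 for the blank.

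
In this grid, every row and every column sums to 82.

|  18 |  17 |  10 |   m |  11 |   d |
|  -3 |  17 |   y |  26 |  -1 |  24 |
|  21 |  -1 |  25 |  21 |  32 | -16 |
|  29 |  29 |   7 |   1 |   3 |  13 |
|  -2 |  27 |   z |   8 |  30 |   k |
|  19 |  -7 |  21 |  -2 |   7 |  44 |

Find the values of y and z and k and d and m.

Row 2 has -3 + 17 + 26 − 1 + 24 = 63; the blank must be 82 − 63 = 19.
Column 4 has 26 + 21 + 1 + 8 − 2 = 54; the blank must be 82 − 54 = 28.
Column 3 has 10 + 19 + 25 + 7 + 21 = 82; the blank must be 82 − 82 = 0.
Row 5 has -2 + 27 + 0 + 8 + 30 = 63; the blank must be 82 − 63 = 19.
Row 1 has 18 + 17 + 10 + 28 + 11 = 84; the blank must be 82 − 84 = -2.

y = 19, z = 0, k = 19, d = -2, m = 28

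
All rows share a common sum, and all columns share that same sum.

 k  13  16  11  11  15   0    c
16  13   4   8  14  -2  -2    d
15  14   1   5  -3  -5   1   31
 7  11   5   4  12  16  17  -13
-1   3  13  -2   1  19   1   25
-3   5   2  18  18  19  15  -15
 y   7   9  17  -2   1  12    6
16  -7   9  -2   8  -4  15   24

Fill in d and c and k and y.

Rows 3 and 4 both sum to 59, so that's the common total.
Row 2: 16 + 13 + 4 + 8 + 14 − 2 − 2 = 51, so its missing entry is 59 − 51 = 8.
Column 8: 8 + 31 − 13 + 25 − 15 + 6 + 24 = 66, so its missing entry is 59 − 66 = -7.
Row 7: 7 + 9 + 17 − 2 + 1 + 12 + 6 = 50, so its missing entry is 59 − 50 = 9.
Row 1: 13 + 16 + 11 + 11 + 15 + 0 − 7 = 59, so its missing entry is 59 − 59 = 0.

d = 8, c = -7, k = 0, y = 9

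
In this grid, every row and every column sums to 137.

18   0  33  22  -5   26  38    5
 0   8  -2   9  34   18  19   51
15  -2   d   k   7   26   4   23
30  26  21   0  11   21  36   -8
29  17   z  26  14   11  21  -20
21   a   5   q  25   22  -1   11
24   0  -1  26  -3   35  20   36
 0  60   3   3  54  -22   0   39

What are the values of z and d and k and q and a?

The known cells in column 2 total 109, leaving 137 − 109 = 28 for the blank.
The known cells in row 5 total 98, leaving 137 − 98 = 39 for the blank.
The known cells in column 3 total 98, leaving 137 − 98 = 39 for the blank.
The known cells in row 3 total 112, leaving 137 − 112 = 25 for the blank.
The known cells in row 6 total 111, leaving 137 − 111 = 26 for the blank.

z = 39, d = 39, k = 25, q = 26, a = 28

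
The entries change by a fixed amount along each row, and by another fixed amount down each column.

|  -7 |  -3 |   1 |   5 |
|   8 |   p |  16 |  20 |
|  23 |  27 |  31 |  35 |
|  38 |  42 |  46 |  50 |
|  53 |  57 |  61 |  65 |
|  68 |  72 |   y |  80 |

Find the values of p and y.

Along each row the entries change by 4 per step; down each column they change by 15.
Row 2: from 8 at column 1, stepping by 4 to column 2 gives 12.
Row 6: from 68 at column 1, stepping by 4 to column 3 gives 76.

p = 12, y = 76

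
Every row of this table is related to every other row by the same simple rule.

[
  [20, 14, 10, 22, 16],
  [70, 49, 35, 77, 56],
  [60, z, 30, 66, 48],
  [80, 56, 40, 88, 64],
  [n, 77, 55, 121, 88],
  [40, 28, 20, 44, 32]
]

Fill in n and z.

Each row is a constant multiple of every other row — this is a multiplication table with the headers hidden.
Row 5 is 88/16 = 11/2 times row 1, so its entry in column 1 is 20 × 11/2 = 110.
Row 3 is 48/16 = 3/1 times row 1, so its entry in column 2 is 14 × 3/1 = 42.

n = 110, z = 42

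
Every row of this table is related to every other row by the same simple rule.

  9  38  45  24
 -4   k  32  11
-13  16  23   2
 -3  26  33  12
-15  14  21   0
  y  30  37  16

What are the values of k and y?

k = 25, y = 1

The difference between any two rows is the same in every column — this is an addition table with the headers hidden.
Row 2 minus row 1 is 32 − 45 = -13, so its entry in column 2 is 38 + (-13) = 25.
Row 6 minus row 1 is 37 − 45 = -8, so its entry in column 1 is 9 + (-8) = 1.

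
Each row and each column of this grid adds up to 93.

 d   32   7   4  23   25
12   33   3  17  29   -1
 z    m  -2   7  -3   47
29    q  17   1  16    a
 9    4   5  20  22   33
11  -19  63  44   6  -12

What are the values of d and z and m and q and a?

Row 1: 32 + 7 + 4 + 23 + 25 = 91, so its missing entry is 93 − 91 = 2.
Column 1: 2 + 12 + 29 + 9 + 11 = 63, so its missing entry is 93 − 63 = 30.
Row 3: 30 − 2 + 7 − 3 + 47 = 79, so its missing entry is 93 − 79 = 14.
Column 2: 32 + 33 + 14 + 4 − 19 = 64, so its missing entry is 93 − 64 = 29.
Row 4: 29 + 29 + 17 + 1 + 16 = 92, so its missing entry is 93 − 92 = 1.

d = 2, z = 30, m = 14, q = 29, a = 1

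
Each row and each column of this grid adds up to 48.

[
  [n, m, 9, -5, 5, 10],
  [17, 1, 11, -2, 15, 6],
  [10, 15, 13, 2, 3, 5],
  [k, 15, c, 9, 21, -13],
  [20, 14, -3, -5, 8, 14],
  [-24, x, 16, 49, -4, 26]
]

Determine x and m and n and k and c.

x = -15, m = 18, n = 11, k = 14, c = 2

Row 6: -24 + 16 + 49 − 4 + 26 = 63, so its missing entry is 48 − 63 = -15.
Column 2: 1 + 15 + 15 + 14 − 15 = 30, so its missing entry is 48 − 30 = 18.
Row 1: 18 + 9 − 5 + 5 + 10 = 37, so its missing entry is 48 − 37 = 11.
Column 1: 11 + 17 + 10 + 20 − 24 = 34, so its missing entry is 48 − 34 = 14.
Row 4: 14 + 15 + 9 + 21 − 13 = 46, so its missing entry is 48 − 46 = 2.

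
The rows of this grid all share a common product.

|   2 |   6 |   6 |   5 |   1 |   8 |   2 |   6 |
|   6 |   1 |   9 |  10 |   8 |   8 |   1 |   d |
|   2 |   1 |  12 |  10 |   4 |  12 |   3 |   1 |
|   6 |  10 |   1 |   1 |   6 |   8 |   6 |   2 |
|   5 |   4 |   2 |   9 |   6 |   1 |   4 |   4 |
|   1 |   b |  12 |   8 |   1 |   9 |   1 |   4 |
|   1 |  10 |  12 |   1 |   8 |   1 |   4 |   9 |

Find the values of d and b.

Rows 4 and 7 each multiply to 34560, so every row has product 34560.
Row 2: 6×1×9×10×8×8×1 = 34560, so the missing entry is 34560 ÷ 34560 = 1.
Row 6: 1×12×8×1×9×1×4 = 3456, so the missing entry is 34560 ÷ 3456 = 10.

d = 1, b = 10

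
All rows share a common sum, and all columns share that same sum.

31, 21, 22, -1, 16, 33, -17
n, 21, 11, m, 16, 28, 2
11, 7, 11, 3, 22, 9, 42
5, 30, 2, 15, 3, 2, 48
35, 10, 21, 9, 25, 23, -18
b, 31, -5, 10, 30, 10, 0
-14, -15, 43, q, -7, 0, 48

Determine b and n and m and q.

b = 29, n = 8, m = 19, q = 50

Rows 1 and 3 both sum to 105, so that's the common total.
Row 7 has -14 − 15 + 43 − 7 + 0 + 48 = 55; the blank must be 105 − 55 = 50.
Column 4 has -1 + 3 + 15 + 9 + 10 + 50 = 86; the blank must be 105 − 86 = 19.
Row 2 has 21 + 11 + 19 + 16 + 28 + 2 = 97; the blank must be 105 − 97 = 8.
Row 6 has 31 − 5 + 10 + 30 + 10 + 0 = 76; the blank must be 105 − 76 = 29.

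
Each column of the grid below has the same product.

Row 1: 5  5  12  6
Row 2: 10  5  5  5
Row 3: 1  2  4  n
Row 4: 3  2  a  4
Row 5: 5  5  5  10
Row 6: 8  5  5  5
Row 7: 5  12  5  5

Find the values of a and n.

a = 1, n = 1

Columns 1 and 2 each multiply to 30000, so every column has product 30000.
Column 3: 12×5×4×5×5×5 = 30000, so the missing entry is 30000 ÷ 30000 = 1.
Column 4: 6×5×4×10×5×5 = 30000, so the missing entry is 30000 ÷ 30000 = 1.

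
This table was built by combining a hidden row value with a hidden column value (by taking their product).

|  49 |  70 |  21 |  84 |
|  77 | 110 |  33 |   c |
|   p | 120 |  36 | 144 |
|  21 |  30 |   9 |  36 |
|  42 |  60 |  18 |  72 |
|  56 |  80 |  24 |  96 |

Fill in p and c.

p = 84, c = 132

Each row is a constant multiple of every other row — this is a multiplication table with the headers hidden.
Row 3 is 36/21 = 12/7 times row 1, so its entry in column 1 is 49 × 12/7 = 84.
Row 2 is 33/21 = 11/7 times row 1, so its entry in column 4 is 84 × 11/7 = 132.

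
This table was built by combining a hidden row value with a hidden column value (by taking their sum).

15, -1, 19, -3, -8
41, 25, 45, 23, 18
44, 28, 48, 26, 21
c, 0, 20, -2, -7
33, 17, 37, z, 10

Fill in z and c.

The difference between any two rows is the same in every column — this is an addition table with the headers hidden.
Row 5 minus row 1 is 10 − (-8) = 18, so its entry in column 4 is -3 + 18 = 15.
Row 4 minus row 1 is -7 − (-8) = 1, so its entry in column 1 is 15 + 1 = 16.

z = 15, c = 16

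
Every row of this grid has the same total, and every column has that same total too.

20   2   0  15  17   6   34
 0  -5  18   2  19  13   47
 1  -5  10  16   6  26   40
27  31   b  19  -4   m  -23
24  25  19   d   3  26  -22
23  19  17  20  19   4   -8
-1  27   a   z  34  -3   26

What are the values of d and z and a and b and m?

d = 19, z = 3, a = 8, b = 22, m = 22

Rows 1 and 2 both sum to 94, so that's the common total.
Row 5: 24 + 25 + 19 + 3 + 26 − 22 = 75, so its missing entry is 94 − 75 = 19.
Column 4: 15 + 2 + 16 + 19 + 19 + 20 = 91, so its missing entry is 94 − 91 = 3.
Row 7: -1 + 27 + 3 + 34 − 3 + 26 = 86, so its missing entry is 94 − 86 = 8.
Column 3: 0 + 18 + 10 + 19 + 17 + 8 = 72, so its missing entry is 94 − 72 = 22.
Row 4: 27 + 31 + 22 + 19 − 4 − 23 = 72, so its missing entry is 94 − 72 = 22.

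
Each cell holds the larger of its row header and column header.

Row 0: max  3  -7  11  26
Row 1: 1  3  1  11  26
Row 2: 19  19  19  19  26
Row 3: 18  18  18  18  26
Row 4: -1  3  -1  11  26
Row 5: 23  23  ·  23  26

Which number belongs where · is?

max(23, -7) = 23.

23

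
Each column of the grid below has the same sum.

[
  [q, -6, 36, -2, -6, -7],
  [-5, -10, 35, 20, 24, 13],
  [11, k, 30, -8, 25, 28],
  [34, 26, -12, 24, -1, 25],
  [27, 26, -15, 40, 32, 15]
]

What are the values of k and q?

k = 38, q = 7

The complete columns each total 74.
Column 2 is missing 74 − 36 = 38 (since -6 − 10 + 26 + 26 = 36).
Column 1 is missing 74 − 67 = 7 (since -5 + 11 + 34 + 27 = 67).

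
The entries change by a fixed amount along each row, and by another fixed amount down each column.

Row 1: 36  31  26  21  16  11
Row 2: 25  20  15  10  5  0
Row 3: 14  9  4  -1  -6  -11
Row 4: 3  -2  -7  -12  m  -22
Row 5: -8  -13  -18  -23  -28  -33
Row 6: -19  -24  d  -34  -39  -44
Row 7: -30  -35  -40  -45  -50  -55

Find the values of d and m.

d = -29, m = -17

Along each row the entries change by -5 per step; down each column they change by -11.
Row 6: from -19 at column 1, stepping by -5 to column 3 gives -29.
Row 4: from 3 at column 1, stepping by -5 to column 5 gives -17.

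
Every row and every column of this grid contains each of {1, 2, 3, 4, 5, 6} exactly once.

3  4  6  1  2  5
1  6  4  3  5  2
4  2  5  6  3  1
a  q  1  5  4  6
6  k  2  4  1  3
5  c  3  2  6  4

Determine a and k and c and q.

At (row 5, col 2): row 5 already has {1, 2, 3, 4, 6}, so the value is 5.
At (row 6, col 2): row 6 already has {2, 3, 4, 5, 6}, so the value is 1.
Cell (4,2): column 2 already has {1, 2, 4, 5, 6} → 3.
At (row 4, col 1): row 4 already has {1, 3, 4, 5, 6}, so the value is 2.

a = 2, k = 5, c = 1, q = 3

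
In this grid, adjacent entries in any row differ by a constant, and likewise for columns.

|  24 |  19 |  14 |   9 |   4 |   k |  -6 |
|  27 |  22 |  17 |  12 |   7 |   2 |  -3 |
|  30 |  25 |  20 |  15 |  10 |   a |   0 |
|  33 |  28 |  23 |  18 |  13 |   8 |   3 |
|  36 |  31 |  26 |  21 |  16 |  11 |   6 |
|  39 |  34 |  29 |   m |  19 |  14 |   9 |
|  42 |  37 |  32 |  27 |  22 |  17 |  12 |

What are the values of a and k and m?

a = 5, k = -1, m = 24

Along each row the entries change by -5 per step; down each column they change by 3.
Row 3: from 30 at column 1, stepping by -5 to column 6 gives 5.
Row 1: from 24 at column 1, stepping by -5 to column 6 gives -1.
Row 6: from 39 at column 1, stepping by -5 to column 4 gives 24.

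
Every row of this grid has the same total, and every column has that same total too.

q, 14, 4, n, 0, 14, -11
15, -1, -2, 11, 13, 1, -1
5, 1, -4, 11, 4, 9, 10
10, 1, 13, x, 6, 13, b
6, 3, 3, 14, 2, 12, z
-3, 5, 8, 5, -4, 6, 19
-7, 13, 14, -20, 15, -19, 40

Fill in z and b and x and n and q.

z = -4, b = -17, x = 10, n = 5, q = 10

Rows 2 and 3 both sum to 36, so that's the common total.
The known cells in column 1 total 26, leaving 36 − 26 = 10 for the blank.
The known cells in row 1 total 31, leaving 36 − 31 = 5 for the blank.
The known cells in row 5 total 40, leaving 36 − 40 = -4 for the blank.
The known cells in column 4 total 26, leaving 36 − 26 = 10 for the blank.
The known cells in row 4 total 53, leaving 36 − 53 = -17 for the blank.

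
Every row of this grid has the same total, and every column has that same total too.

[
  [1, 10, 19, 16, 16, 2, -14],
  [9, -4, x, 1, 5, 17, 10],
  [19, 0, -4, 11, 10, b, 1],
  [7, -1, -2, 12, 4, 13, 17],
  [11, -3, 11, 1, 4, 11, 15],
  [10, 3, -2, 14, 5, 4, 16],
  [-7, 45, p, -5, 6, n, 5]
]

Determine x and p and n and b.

Rows 1 and 4 both sum to 50, so that's the common total.
Row 2: 9 − 4 + 1 + 5 + 17 + 10 = 38, so its missing entry is 50 − 38 = 12.
Column 3: 19 + 12 − 4 − 2 + 11 − 2 = 34, so its missing entry is 50 − 34 = 16.
Row 3: 19 + 0 − 4 + 11 + 10 + 1 = 37, so its missing entry is 50 − 37 = 13.
Row 7: -7 + 45 + 16 − 5 + 6 + 5 = 60, so its missing entry is 50 − 60 = -10.

x = 12, p = 16, n = -10, b = 13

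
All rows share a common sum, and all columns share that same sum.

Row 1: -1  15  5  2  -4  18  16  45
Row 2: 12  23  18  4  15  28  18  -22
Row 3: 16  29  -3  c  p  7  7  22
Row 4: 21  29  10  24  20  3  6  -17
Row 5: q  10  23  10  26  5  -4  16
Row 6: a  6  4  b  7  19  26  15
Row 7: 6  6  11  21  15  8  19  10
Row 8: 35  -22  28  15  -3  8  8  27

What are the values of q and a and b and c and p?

q = 10, a = -3, b = 22, c = -2, p = 20

Rows 1 and 2 both sum to 96, so that's the common total.
Column 5 has -4 + 15 + 20 + 26 + 7 + 15 − 3 = 76; the blank must be 96 − 76 = 20.
Row 5 has 10 + 23 + 10 + 26 + 5 − 4 + 16 = 86; the blank must be 96 − 86 = 10.
Row 3 has 16 + 29 − 3 + 20 + 7 + 7 + 22 = 98; the blank must be 96 − 98 = -2.
Column 1 has -1 + 12 + 16 + 21 + 10 + 6 + 35 = 99; the blank must be 96 − 99 = -3.
Row 6 has -3 + 6 + 4 + 7 + 19 + 26 + 15 = 74; the blank must be 96 − 74 = 22.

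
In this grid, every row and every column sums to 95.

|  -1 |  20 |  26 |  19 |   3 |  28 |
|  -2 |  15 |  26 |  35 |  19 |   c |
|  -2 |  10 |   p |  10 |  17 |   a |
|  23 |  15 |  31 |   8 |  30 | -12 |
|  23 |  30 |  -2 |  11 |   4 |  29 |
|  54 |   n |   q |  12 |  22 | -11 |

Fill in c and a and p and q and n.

Row 2: -2 + 15 + 26 + 35 + 19 = 93, so its missing entry is 95 − 93 = 2.
Column 2: 20 + 15 + 10 + 15 + 30 = 90, so its missing entry is 95 − 90 = 5.
Column 6: 28 + 2 − 12 + 29 − 11 = 36, so its missing entry is 95 − 36 = 59.
Row 3: -2 + 10 + 10 + 17 + 59 = 94, so its missing entry is 95 − 94 = 1.
Row 6: 54 + 5 + 12 + 22 − 11 = 82, so its missing entry is 95 − 82 = 13.

c = 2, a = 59, p = 1, q = 13, n = 5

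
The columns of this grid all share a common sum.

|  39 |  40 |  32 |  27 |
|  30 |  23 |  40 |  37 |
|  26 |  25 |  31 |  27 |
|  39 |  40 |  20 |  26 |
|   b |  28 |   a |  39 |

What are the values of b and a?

Column 2 sums to 156 and so does column 4; that's the common total.
In column 1 the known cells total 134, leaving 156 − 134 = 22.
In column 3 the known cells total 123, leaving 156 − 123 = 33.

b = 22, a = 33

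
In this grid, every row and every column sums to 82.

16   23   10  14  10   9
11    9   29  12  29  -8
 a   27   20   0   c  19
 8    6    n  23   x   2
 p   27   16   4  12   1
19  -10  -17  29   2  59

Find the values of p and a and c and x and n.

Row 5: 27 + 16 + 4 + 12 + 1 = 60, so its missing entry is 82 − 60 = 22.
Column 1: 16 + 11 + 8 + 22 + 19 = 76, so its missing entry is 82 − 76 = 6.
Row 3: 6 + 27 + 20 + 0 + 19 = 72, so its missing entry is 82 − 72 = 10.
Column 5: 10 + 29 + 10 + 12 + 2 = 63, so its missing entry is 82 − 63 = 19.
Row 4: 8 + 6 + 23 + 19 + 2 = 58, so its missing entry is 82 − 58 = 24.

p = 22, a = 6, c = 10, x = 19, n = 24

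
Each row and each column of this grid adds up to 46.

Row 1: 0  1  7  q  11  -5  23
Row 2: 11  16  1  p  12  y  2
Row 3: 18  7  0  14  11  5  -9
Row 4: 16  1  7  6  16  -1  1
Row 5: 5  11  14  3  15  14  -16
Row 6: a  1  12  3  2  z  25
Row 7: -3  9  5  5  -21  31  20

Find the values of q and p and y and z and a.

The known cells in row 1 total 37, leaving 46 − 37 = 9 for the blank.
The known cells in column 1 total 47, leaving 46 − 47 = -1 for the blank.
The known cells in row 6 total 42, leaving 46 − 42 = 4 for the blank.
The known cells in column 6 total 48, leaving 46 − 48 = -2 for the blank.
The known cells in row 2 total 40, leaving 46 − 40 = 6 for the blank.

q = 9, p = 6, y = -2, z = 4, a = -1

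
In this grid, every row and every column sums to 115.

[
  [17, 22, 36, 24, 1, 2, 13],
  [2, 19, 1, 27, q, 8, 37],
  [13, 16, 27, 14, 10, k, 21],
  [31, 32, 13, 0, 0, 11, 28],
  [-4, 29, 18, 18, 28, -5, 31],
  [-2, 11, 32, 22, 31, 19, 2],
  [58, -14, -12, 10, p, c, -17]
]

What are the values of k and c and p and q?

The known cells in row 2 total 94, leaving 115 − 94 = 21 for the blank.
The known cells in row 3 total 101, leaving 115 − 101 = 14 for the blank.
The known cells in column 5 total 91, leaving 115 − 91 = 24 for the blank.
The known cells in row 7 total 49, leaving 115 − 49 = 66 for the blank.

k = 14, c = 66, p = 24, q = 21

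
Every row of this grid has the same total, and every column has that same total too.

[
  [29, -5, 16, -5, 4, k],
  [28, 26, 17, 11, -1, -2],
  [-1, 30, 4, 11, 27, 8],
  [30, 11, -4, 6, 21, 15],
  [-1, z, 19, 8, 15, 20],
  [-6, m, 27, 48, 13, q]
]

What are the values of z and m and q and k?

z = 18, m = -1, q = -2, k = 40

Rows 2 and 3 both sum to 79, so that's the common total.
Row 5: -1 + 19 + 8 + 15 + 20 = 61, so its missing entry is 79 − 61 = 18.
Column 2: -5 + 26 + 30 + 11 + 18 = 80, so its missing entry is 79 − 80 = -1.
Row 6: -6 − 1 + 27 + 48 + 13 = 81, so its missing entry is 79 − 81 = -2.
Row 1: 29 − 5 + 16 − 5 + 4 = 39, so its missing entry is 79 − 39 = 40.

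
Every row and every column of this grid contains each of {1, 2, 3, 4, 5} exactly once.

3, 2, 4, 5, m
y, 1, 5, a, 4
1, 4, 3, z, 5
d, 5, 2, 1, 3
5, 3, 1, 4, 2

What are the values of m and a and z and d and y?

m = 1, a = 3, z = 2, d = 4, y = 2

Cell (1,5): row 1 already has {2, 3, 4, 5} → 1.
For row 4, column 1: row 4 already has {1, 2, 3, 5}; that leaves 4.
For row 3, column 4: row 3 already has {1, 3, 4, 5}; that leaves 2.
Cell (2,1): column 1 already has {1, 3, 4, 5} → 2.
For row 2, column 4: row 2 already has {1, 2, 4, 5}; that leaves 3.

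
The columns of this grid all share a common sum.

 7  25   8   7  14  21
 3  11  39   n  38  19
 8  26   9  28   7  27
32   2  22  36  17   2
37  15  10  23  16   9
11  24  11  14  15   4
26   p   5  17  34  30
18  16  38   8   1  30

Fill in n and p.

n = 9, p = 23

Column 1 sums to 142 and so does column 3; that's the common total.
In column 4 the known cells total 133, leaving 142 − 133 = 9.
In column 2 the known cells total 119, leaving 142 − 119 = 23.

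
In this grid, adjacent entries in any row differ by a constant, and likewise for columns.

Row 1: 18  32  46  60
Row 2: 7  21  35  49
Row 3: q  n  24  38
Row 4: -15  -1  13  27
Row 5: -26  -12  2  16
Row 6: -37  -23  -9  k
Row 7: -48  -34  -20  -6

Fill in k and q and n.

k = 5, q = -4, n = 10

Along each row the entries change by 14 per step; down each column they change by -11.
Row 6: from -37 at column 1, stepping by 14 to column 4 gives 5.
Row 3: from 24 at column 3, stepping by 14 to column 1 gives -4.
Row 3: from 24 at column 3, stepping by 14 to column 2 gives 10.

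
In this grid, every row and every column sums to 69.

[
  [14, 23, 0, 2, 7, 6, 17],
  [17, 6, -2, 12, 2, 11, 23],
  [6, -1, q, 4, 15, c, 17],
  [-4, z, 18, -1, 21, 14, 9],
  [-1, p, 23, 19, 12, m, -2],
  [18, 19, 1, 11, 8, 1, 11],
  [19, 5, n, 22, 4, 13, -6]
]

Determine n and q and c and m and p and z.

Row 7: 19 + 5 + 22 + 4 + 13 − 6 = 57, so its missing entry is 69 − 57 = 12.
Row 4: -4 + 18 − 1 + 21 + 14 + 9 = 57, so its missing entry is 69 − 57 = 12.
Column 3: 0 − 2 + 18 + 23 + 1 + 12 = 52, so its missing entry is 69 − 52 = 17.
Row 3: 6 − 1 + 17 + 4 + 15 + 17 = 58, so its missing entry is 69 − 58 = 11.
Column 6: 6 + 11 + 11 + 14 + 1 + 13 = 56, so its missing entry is 69 − 56 = 13.
Row 5: -1 + 23 + 19 + 12 + 13 − 2 = 64, so its missing entry is 69 − 64 = 5.

n = 12, q = 17, c = 11, m = 13, p = 5, z = 12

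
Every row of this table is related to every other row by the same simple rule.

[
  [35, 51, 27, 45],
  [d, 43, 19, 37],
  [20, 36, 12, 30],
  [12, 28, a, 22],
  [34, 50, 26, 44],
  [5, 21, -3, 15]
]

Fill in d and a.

The difference between any two rows is the same in every column — this is an addition table with the headers hidden.
Row 2 minus row 1 is 37 − 45 = -8, so its entry in column 1 is 35 + (-8) = 27.
Row 4 minus row 1 is 22 − 45 = -23, so its entry in column 3 is 27 + (-23) = 4.

d = 27, a = 4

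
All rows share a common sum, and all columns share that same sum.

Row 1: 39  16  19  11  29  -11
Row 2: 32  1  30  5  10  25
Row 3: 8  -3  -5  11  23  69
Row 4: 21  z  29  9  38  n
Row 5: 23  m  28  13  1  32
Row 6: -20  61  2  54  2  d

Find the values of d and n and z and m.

Rows 1 and 2 both sum to 103, so that's the common total.
Row 6 has -20 + 61 + 2 + 54 + 2 = 99; the blank must be 103 − 99 = 4.
Row 5 has 23 + 28 + 13 + 1 + 32 = 97; the blank must be 103 − 97 = 6.
Column 2 has 16 + 1 − 3 + 6 + 61 = 81; the blank must be 103 − 81 = 22.
Row 4 has 21 + 22 + 29 + 9 + 38 = 119; the blank must be 103 − 119 = -16.

d = 4, n = -16, z = 22, m = 6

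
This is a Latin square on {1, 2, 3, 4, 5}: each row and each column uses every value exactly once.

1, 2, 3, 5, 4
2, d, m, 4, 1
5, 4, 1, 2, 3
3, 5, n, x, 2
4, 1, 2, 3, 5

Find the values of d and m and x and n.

Cell (2,2): column 2 already has {1, 2, 4, 5} → 3.
For row 2, column 3: row 2 already has {1, 2, 3, 4}; that leaves 5.
At (row 4, col 3): column 3 already has {1, 2, 3, 5}, so the value is 4.
At (row 4, col 4): row 4 already has {2, 3, 4, 5}, so the value is 1.

d = 3, m = 5, x = 1, n = 4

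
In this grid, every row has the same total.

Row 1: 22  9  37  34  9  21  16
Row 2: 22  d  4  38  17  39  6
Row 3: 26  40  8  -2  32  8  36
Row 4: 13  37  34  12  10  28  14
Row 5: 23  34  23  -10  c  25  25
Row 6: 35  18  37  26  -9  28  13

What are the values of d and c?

Row 3 sums to 148 and so does row 6; that's the common total.
In row 2 the known cells total 126, leaving 148 − 126 = 22.
In row 5 the known cells total 120, leaving 148 − 120 = 28.

d = 22, c = 28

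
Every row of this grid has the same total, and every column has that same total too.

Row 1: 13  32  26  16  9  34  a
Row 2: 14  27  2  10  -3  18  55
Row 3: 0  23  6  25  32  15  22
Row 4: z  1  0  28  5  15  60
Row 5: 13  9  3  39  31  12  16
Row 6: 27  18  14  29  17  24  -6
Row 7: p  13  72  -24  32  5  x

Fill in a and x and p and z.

a = -7, x = -17, p = 42, z = 14

Rows 2 and 3 both sum to 123, so that's the common total.
Row 4: 1 + 0 + 28 + 5 + 15 + 60 = 109, so its missing entry is 123 − 109 = 14.
Column 1: 13 + 14 + 0 + 14 + 13 + 27 = 81, so its missing entry is 123 − 81 = 42.
Row 7: 42 + 13 + 72 − 24 + 32 + 5 = 140, so its missing entry is 123 − 140 = -17.
Row 1: 13 + 32 + 26 + 16 + 9 + 34 = 130, so its missing entry is 123 − 130 = -7.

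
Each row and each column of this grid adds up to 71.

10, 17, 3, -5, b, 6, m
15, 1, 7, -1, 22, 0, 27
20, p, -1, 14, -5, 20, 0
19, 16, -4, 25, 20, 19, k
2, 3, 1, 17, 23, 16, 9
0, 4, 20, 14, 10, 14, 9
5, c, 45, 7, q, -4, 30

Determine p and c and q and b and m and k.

p = 23, c = 7, q = -19, b = 20, m = 20, k = -24

Row 3 has 20 − 1 + 14 − 5 + 20 + 0 = 48; the blank must be 71 − 48 = 23.
Column 2 has 17 + 1 + 23 + 16 + 3 + 4 = 64; the blank must be 71 − 64 = 7.
Row 7 has 5 + 7 + 45 + 7 − 4 + 30 = 90; the blank must be 71 − 90 = -19.
Column 5 has 22 − 5 + 20 + 23 + 10 − 19 = 51; the blank must be 71 − 51 = 20.
Row 1 has 10 + 17 + 3 − 5 + 20 + 6 = 51; the blank must be 71 − 51 = 20.
Row 4 has 19 + 16 − 4 + 25 + 20 + 19 = 95; the blank must be 71 − 95 = -24.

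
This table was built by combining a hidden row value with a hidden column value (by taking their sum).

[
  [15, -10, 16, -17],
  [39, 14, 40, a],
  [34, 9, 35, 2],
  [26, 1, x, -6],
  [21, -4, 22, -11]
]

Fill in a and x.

a = 7, x = 27

The difference between any two rows is the same in every column — this is an addition table with the headers hidden.
Row 2 minus row 1 is 14 − (-10) = 24, so its entry in column 4 is -17 + 24 = 7.
Row 4 minus row 1 is 1 − (-10) = 11, so its entry in column 3 is 16 + 11 = 27.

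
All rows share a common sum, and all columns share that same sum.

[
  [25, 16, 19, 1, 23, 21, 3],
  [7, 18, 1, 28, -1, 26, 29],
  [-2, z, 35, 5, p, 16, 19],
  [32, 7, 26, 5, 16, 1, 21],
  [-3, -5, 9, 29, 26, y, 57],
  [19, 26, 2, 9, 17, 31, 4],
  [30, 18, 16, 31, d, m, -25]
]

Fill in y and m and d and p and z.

y = -5, m = 18, d = 20, p = 7, z = 28

Rows 1 and 2 both sum to 108, so that's the common total.
The known cells in column 2 total 80, leaving 108 − 80 = 28 for the blank.
The known cells in row 3 total 101, leaving 108 − 101 = 7 for the blank.
The known cells in column 5 total 88, leaving 108 − 88 = 20 for the blank.
The known cells in row 7 total 90, leaving 108 − 90 = 18 for the blank.
The known cells in row 5 total 113, leaving 108 − 113 = -5 for the blank.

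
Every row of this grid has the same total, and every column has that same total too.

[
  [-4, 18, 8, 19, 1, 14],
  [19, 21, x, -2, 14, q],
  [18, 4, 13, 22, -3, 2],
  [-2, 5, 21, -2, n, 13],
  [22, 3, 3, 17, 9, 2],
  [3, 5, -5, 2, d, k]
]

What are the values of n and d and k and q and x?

Rows 1 and 3 both sum to 56, so that's the common total.
The known cells in column 3 total 40, leaving 56 − 40 = 16 for the blank.
The known cells in row 4 total 35, leaving 56 − 35 = 21 for the blank.
The known cells in row 2 total 68, leaving 56 − 68 = -12 for the blank.
The known cells in column 6 total 19, leaving 56 − 19 = 37 for the blank.
The known cells in row 6 total 42, leaving 56 − 42 = 14 for the blank.

n = 21, d = 14, k = 37, q = -12, x = 16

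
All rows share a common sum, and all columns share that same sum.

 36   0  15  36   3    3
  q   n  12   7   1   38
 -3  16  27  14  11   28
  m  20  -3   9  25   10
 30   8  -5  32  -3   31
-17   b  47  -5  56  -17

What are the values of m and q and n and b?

m = 32, q = 15, n = 20, b = 29

Rows 1 and 3 both sum to 93, so that's the common total.
Row 6 has -17 + 47 − 5 + 56 − 17 = 64; the blank must be 93 − 64 = 29.
Column 2 has 0 + 16 + 20 + 8 + 29 = 73; the blank must be 93 − 73 = 20.
Row 2 has 20 + 12 + 7 + 1 + 38 = 78; the blank must be 93 − 78 = 15.
Row 4 has 20 − 3 + 9 + 25 + 10 = 61; the blank must be 93 − 61 = 32.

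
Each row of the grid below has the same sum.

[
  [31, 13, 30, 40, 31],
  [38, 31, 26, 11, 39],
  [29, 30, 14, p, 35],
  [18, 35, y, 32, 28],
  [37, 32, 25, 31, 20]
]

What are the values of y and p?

Rows 1 and 5 both add up to 145, so every row sums to 145.
Row 4: 18 + 35 + 32 + 28 = 113, so the missing entry is 145 − 113 = 32.
Row 3: 29 + 30 + 14 + 35 = 108, so the missing entry is 145 − 108 = 37.

y = 32, p = 37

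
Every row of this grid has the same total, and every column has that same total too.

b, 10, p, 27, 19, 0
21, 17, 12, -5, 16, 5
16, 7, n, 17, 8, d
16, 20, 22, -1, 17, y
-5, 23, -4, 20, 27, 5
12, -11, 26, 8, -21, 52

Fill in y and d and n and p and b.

Rows 2 and 5 both sum to 66, so that's the common total.
Column 1 has 21 + 16 + 16 − 5 + 12 = 60; the blank must be 66 − 60 = 6.
Row 1 has 6 + 10 + 27 + 19 + 0 = 62; the blank must be 66 − 62 = 4.
Column 3 has 4 + 12 + 22 − 4 + 26 = 60; the blank must be 66 − 60 = 6.
Row 3 has 16 + 7 + 6 + 17 + 8 = 54; the blank must be 66 − 54 = 12.
Row 4 has 16 + 20 + 22 − 1 + 17 = 74; the blank must be 66 − 74 = -8.

y = -8, d = 12, n = 6, p = 4, b = 6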